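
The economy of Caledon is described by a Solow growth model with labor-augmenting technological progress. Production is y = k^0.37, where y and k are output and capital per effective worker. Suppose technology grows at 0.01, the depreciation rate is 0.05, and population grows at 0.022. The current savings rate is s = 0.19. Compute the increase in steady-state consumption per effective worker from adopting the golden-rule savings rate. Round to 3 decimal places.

Δc ≈ 0.200

The effective depreciation rate is n + g + δ = 0.022 + 0.01 + 0.05 = 0.082.
Current steady state (s = 0.19): k* = (0.19/0.082)^(1/0.63) ≈ 3.7955, y* = 3.7955^0.37 ≈ 1.6381, c* = (1−0.19)·1.6381 ≈ 1.3268.
Golden rule sets MPK = n+g+δ: 0.37·k^(0.37−1) = 0.082, so k_gold = (0.37/0.082)^(1/0.63) ≈ 10.9323.
y_gold = 10.9323^0.37 ≈ 2.4228, c_gold = y_gold − 0.082·k_gold ≈ 1.5264.
Gain: Δc = 1.5264 − 1.3268 ≈ 0.1996.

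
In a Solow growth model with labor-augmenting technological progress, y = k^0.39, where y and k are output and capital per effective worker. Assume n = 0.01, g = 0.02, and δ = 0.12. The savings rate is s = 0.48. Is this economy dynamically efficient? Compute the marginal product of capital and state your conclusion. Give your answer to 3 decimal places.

n + g + δ = 0.01 + 0.02 + 0.12 = 0.15.
Steady-state k*: s·k^0.39 = 0.15·k gives k* = (0.48/0.15)^(1/0.61) ≈ 6.7315.
MPK = 0.39·6.7315^(-0.61) ≈ 0.1219.
MPK < n+g+δ = 0.15, so the economy is dynamically inefficient (over-saving).

dynamically inefficient; MPK ≈ 0.122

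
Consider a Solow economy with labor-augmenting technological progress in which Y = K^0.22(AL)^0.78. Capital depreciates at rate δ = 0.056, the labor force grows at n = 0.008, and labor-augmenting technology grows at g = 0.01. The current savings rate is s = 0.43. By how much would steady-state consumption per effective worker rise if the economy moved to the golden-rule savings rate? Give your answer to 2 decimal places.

n + g + δ = 0.008 + 0.01 + 0.056 = 0.074.
Current steady state (s = 0.43): k* = (0.43/0.074)^(1/0.78) ≈ 9.5453, y* = 9.5453^0.22 ≈ 1.6427, c* = (1−0.43)·1.6427 ≈ 0.9363.
Maximizing c = f(k) − (n+g+δ)·k gives f'(k) = n+g+δ, i.e. 0.22·k^(0.22−1) = 0.074, so k_gold = (0.22/0.074)^(1/0.78) ≈ 4.0425.
y_gold = 4.0425^0.22 ≈ 1.3598, c_gold = y_gold − 0.074·k_gold ≈ 1.0606.
Gain: Δc = 1.0606 − 0.9363 ≈ 0.1243.

Δc ≈ 0.12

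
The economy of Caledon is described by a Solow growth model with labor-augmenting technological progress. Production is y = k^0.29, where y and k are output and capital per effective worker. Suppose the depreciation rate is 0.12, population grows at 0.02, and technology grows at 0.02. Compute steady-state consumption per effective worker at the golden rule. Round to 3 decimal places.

Break-even investment rate: n + g + δ = 0.02 + 0.02 + 0.12 = 0.16.
Maximizing c = f(k) − (n+g+δ)·k gives f'(k) = n+g+δ, i.e. 0.29·k^(0.29−1) = 0.16, so k_gold = (0.29/0.16)^(1/0.71) ≈ 2.3109.
y_gold = 2.3109^0.29 ≈ 1.2750.
c_gold = y_gold − (n+g+δ)·k_gold = 1.2750 − 0.16·2.3109 ≈ 0.9052.

c_gold ≈ 0.905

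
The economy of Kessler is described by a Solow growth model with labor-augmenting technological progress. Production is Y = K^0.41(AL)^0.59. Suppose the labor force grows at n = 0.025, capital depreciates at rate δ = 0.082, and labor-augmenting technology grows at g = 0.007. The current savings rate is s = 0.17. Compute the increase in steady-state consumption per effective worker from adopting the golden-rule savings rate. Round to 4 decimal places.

Δc ≈ 0.3403

The effective depreciation rate is n + g + δ = 0.025 + 0.007 + 0.082 = 0.114.
Current steady state (s = 0.17): k* = (0.17/0.114)^(1/0.59) ≈ 1.9685, y* = 1.9685^0.41 ≈ 1.3201, c* = (1−0.17)·1.3201 ≈ 1.0957.
Setting f'(k) = n+g+δ gives 0.41·k^(0.41−1) = 0.114, hence k_gold = (0.41/0.114)^(1/0.59) ≈ 8.7532.
y_gold = 8.7532^0.41 ≈ 2.4338, c_gold = y_gold − 0.114·k_gold ≈ 1.4360.
Gain: Δc = 1.4360 − 1.0957 ≈ 0.3403.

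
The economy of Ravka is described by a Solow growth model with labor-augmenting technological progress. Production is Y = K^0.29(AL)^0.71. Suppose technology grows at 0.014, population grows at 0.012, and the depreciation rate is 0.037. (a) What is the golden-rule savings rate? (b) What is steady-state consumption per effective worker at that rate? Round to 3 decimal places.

n + g + δ = 0.012 + 0.014 + 0.037 = 0.063.
For Cobb-Douglas, s_gold equals capital's share: s_gold = 0.29.
At the golden rule the marginal product of capital equals n+g+δ: 0.29·k^(0.29−1) = 0.063. Solving, k_gold = (0.29/0.063)^(1/0.71) ≈ 8.5878.
y_gold = 8.5878^0.29 ≈ 1.8656; c_gold = (1−0.29)·y_gold ≈ 1.3246.

(a) s_gold = 0.290; (b) c_gold ≈ 1.325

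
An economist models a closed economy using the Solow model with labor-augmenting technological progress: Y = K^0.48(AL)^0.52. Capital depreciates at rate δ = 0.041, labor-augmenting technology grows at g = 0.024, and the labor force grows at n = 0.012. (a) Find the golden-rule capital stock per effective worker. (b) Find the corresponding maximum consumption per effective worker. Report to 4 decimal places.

Break-even investment rate: n + g + δ = 0.012 + 0.024 + 0.041 = 0.077.
Setting f'(k) = n+g+δ gives 0.48·k^(0.48−1) = 0.077, hence k_gold = (0.48/0.077)^(1/0.52) ≈ 33.7572.
y_gold = 33.7572^0.48 ≈ 5.4152; c_gold = y_gold − 0.077·k_gold ≈ 2.8159.

(a) k_gold ≈ 33.7572; (b) c_gold ≈ 2.8159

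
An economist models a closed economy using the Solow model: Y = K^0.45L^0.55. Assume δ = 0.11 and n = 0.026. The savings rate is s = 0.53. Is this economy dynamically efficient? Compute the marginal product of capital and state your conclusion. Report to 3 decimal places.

n + δ = 0.026 + 0.11 = 0.136.
Steady-state k*: s·k^0.45 = 0.136·k gives k* = (0.53/0.136)^(1/0.55) ≈ 11.8595.
MPK = 0.45·11.8595^(-0.55) ≈ 0.1155.
MPK < n+δ = 0.136, so the economy is dynamically inefficient (over-saving).

dynamically inefficient; MPK ≈ 0.115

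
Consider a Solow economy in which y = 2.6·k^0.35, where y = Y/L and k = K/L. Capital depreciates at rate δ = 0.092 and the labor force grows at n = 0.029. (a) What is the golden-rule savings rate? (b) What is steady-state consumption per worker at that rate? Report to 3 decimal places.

Capital per worker breaks even when investment replaces (n + δ)·k; here n + δ = 0.121.
For Cobb-Douglas, s_gold equals capital's share: s_gold = 0.35.
Maximizing c = f(k) − (n+δ)·k gives f'(k) = n+δ, i.e. 0.35·2.6·k^(0.35−1) = 0.121, so k_gold = (0.35·2.6/0.121)^(1/0.65) ≈ 22.2888.
y_gold = 2.6·22.2888^0.35 ≈ 7.7055; c_gold = (1−0.35)·y_gold ≈ 5.0086.

(a) s_gold = 0.350; (b) c_gold ≈ 5.009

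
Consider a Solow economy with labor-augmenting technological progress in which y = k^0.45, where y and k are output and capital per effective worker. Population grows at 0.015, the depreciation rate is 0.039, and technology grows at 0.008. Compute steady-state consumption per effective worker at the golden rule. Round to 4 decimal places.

c_gold ≈ 2.7840

Capital per effective worker breaks even when investment replaces (n + g + δ)·k; here n + g + δ = 0.062.
Maximizing c = f(k) − (n+g+δ)·k gives f'(k) = n+g+δ, i.e. 0.45·k^(0.45−1) = 0.062, so k_gold = (0.45/0.062)^(1/0.55) ≈ 36.7391.
y_gold = 36.7391^0.45 ≈ 5.0618.
c_gold = y_gold − (n+g+δ)·k_gold = 5.0618 − 0.062·36.7391 ≈ 2.7840.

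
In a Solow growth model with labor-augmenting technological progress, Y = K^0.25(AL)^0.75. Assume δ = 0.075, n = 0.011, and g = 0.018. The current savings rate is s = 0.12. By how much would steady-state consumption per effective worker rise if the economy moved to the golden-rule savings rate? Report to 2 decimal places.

Break-even investment rate: n + g + δ = 0.011 + 0.018 + 0.075 = 0.104.
Current steady state (s = 0.12): k* = (0.12/0.104)^(1/0.75) ≈ 1.2102, y* = 1.2102^0.25 ≈ 1.0489, c* = (1−0.12)·1.0489 ≈ 0.9230.
Golden rule sets MPK = n+g+δ: 0.25·k^(0.25−1) = 0.104, so k_gold = (0.25/0.104)^(1/0.75) ≈ 3.2201.
y_gold = 3.2201^0.25 ≈ 1.3396, c_gold = y_gold − 0.104·k_gold ≈ 1.0047.
Gain: Δc = 1.0047 − 0.9230 ≈ 0.0817.

Δc ≈ 0.08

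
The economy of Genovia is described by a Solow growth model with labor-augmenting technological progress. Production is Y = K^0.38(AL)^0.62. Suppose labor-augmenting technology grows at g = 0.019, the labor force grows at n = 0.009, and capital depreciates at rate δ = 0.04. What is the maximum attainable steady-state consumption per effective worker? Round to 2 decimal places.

Break-even investment rate: n + g + δ = 0.009 + 0.019 + 0.04 = 0.068.
Maximizing c = f(k) − (n+g+δ)·k gives f'(k) = n+g+δ, i.e. 0.38·k^(0.38−1) = 0.068, so k_gold = (0.38/0.068)^(1/0.62) ≈ 16.0429.
y_gold = 16.0429^0.38 ≈ 2.8708.
c_gold = y_gold − (n+g+δ)·k_gold = 2.8708 − 0.068·16.0429 ≈ 1.7799.

c_gold ≈ 1.78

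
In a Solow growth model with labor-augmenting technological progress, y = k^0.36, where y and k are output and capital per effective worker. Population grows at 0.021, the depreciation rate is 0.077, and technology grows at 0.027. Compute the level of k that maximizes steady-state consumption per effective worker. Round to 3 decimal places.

n + g + δ = 0.021 + 0.027 + 0.077 = 0.125.
Maximizing c = f(k) − (n+g+δ)·k gives f'(k) = n+g+δ, i.e. 0.36·k^(0.36−1) = 0.125, so k_gold = (0.36/0.125)^(1/0.64) ≈ 5.2216.

k_gold ≈ 5.222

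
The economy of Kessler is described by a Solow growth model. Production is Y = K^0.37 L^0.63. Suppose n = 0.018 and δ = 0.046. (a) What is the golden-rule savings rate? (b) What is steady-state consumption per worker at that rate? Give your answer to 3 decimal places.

Break-even investment rate: n + δ = 0.018 + 0.046 = 0.064.
For Cobb-Douglas, s_gold equals capital's share: s_gold = 0.37.
Golden rule sets MPK = n+δ: 0.37·k^(0.37−1) = 0.064, so k_gold = (0.37/0.064)^(1/0.63) ≈ 16.2016.
y_gold = 16.2016^0.37 ≈ 2.8024; c_gold = (1−0.37)·y_gold ≈ 1.7655.

(a) s_gold = 0.370; (b) c_gold ≈ 1.766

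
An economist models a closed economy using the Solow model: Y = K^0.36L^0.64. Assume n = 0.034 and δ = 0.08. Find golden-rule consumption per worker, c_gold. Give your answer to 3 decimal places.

c_gold ≈ 1.222

The effective depreciation rate is n + δ = 0.034 + 0.08 = 0.114.
Maximizing c = f(k) − (n+δ)·k gives f'(k) = n+δ, i.e. 0.36·k^(0.36−1) = 0.114, so k_gold = (0.36/0.114)^(1/0.64) ≈ 6.0299.
y_gold = 6.0299^0.36 ≈ 1.9095.
c_gold = y_gold − (n+δ)·k_gold = 1.9095 − 0.114·6.0299 ≈ 1.2221.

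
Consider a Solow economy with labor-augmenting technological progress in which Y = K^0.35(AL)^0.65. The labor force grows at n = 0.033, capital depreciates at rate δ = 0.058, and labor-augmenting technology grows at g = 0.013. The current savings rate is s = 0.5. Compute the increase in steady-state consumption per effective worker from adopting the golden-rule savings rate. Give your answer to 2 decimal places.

Δc ≈ 0.08

n + g + δ = 0.033 + 0.013 + 0.058 = 0.104.
Current steady state (s = 0.5): k* = (0.5/0.104)^(1/0.65) ≈ 11.1978, y* = 11.1978^0.35 ≈ 2.3291, c* = (1−0.5)·2.3291 ≈ 1.1646.
Setting f'(k) = n+g+δ gives 0.35·k^(0.35−1) = 0.104, hence k_gold = (0.35/0.104)^(1/0.65) ≈ 6.4688.
y_gold = 6.4688^0.35 ≈ 1.9222, c_gold = y_gold − 0.104·k_gold ≈ 1.2494.
Gain: Δc = 1.2494 − 1.1646 ≈ 0.0848.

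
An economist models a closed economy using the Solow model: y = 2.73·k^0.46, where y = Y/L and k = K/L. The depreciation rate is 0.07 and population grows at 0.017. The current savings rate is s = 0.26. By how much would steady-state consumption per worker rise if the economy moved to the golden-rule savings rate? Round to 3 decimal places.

Δc ≈ 2.251

n + δ = 0.017 + 0.07 = 0.087.
Current steady state (s = 0.26): k* = (0.26·2.73/0.087)^(1/0.54) ≈ 48.7730, y* = 2.73·48.7730^0.46 ≈ 16.3202, c* = (1−0.26)·16.3202 ≈ 12.0769.
Setting f'(k) = n+δ gives 0.46·2.73·k^(0.46−1) = 0.087, hence k_gold = (0.46·2.73/0.087)^(1/0.54) ≈ 140.2941.
y_gold = 2.73·140.2941^0.46 ≈ 26.5339, c_gold = y_gold − 0.087·k_gold ≈ 14.3283.
Gain: Δc = 14.3283 − 12.0769 ≈ 2.2514.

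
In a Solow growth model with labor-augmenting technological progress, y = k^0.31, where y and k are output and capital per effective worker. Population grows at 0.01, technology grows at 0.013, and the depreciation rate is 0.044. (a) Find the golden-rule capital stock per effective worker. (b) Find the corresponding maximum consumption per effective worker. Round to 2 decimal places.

(a) k_gold ≈ 9.21; (b) c_gold ≈ 1.37

n + g + δ = 0.01 + 0.013 + 0.044 = 0.067.
Setting f'(k) = n+g+δ gives 0.31·k^(0.31−1) = 0.067, hence k_gold = (0.31/0.067)^(1/0.69) ≈ 9.2084.
y_gold = 9.2084^0.31 ≈ 1.9902; c_gold = y_gold − 0.067·k_gold ≈ 1.3732.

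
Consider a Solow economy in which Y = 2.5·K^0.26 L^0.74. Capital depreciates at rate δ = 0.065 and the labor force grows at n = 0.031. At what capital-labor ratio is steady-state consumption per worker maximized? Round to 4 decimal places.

k_gold ≈ 13.2583

The effective depreciation rate is n + δ = 0.031 + 0.065 = 0.096.
Golden rule sets MPK = n+δ: 0.26·2.5·k^(0.26−1) = 0.096, so k_gold = (0.26·2.5/0.096)^(1/0.74) ≈ 13.2583.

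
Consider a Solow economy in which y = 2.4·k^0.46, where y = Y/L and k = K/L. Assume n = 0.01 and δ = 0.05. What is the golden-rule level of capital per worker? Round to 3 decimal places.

k_gold ≈ 219.915

n + δ = 0.01 + 0.05 = 0.06.
Maximizing c = f(k) − (n+δ)·k gives f'(k) = n+δ, i.e. 0.46·2.4·k^(0.46−1) = 0.06, so k_gold = (0.46·2.4/0.06)^(1/0.54) ≈ 219.9152.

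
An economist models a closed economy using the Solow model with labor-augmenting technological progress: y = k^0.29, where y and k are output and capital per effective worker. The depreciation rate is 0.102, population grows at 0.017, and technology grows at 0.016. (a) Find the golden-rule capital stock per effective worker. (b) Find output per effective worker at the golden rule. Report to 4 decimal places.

Capital per effective worker breaks even when investment replaces (n + g + δ)·k; here n + g + δ = 0.135.
Golden rule sets MPK = n+g+δ: 0.29·k^(0.29−1) = 0.135, so k_gold = (0.29/0.135)^(1/0.71) ≈ 2.9356.
y_gold = 2.9356^0.29 ≈ 1.3666.

(a) k_gold ≈ 2.9356; (b) y_gold ≈ 1.3666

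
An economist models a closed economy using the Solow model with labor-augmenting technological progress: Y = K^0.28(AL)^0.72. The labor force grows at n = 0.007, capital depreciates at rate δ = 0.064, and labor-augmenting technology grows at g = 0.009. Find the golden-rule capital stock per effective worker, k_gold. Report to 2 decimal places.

Capital per effective worker breaks even when investment replaces (n + g + δ)·k; here n + g + δ = 0.08.
At the golden rule the marginal product of capital equals n+g+δ: 0.28·k^(0.28−1) = 0.08. Solving, k_gold = (0.28/0.08)^(1/0.72) ≈ 5.6971.

k_gold ≈ 5.70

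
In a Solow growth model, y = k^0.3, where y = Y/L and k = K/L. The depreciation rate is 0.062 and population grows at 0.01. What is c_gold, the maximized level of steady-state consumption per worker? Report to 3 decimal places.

c_gold ≈ 1.290

Break-even investment rate: n + δ = 0.01 + 0.062 = 0.072.
Golden rule sets MPK = n+δ: 0.3·k^(0.3−1) = 0.072, so k_gold = (0.3/0.072)^(1/0.7) ≈ 7.6809.
y_gold = 7.6809^0.3 ≈ 1.8434.
c_gold = y_gold − (n+δ)·k_gold = 1.8434 − 0.072·7.6809 ≈ 1.2904.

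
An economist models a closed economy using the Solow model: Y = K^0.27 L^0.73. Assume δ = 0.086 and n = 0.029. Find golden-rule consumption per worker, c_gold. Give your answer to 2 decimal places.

c_gold ≈ 1.00

Break-even investment rate: n + δ = 0.029 + 0.086 = 0.115.
Setting f'(k) = n+δ gives 0.27·k^(0.27−1) = 0.115, hence k_gold = (0.27/0.115)^(1/0.73) ≈ 3.2193.
y_gold = 3.2193^0.27 ≈ 1.3712.
c_gold = y_gold − (n+δ)·k_gold = 1.3712 − 0.115·3.2193 ≈ 1.0010.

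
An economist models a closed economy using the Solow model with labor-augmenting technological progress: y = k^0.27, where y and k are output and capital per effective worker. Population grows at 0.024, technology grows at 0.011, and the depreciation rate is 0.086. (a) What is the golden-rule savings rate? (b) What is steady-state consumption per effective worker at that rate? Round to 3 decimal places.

(a) s_gold = 0.270; (b) c_gold ≈ 0.982

n + g + δ = 0.024 + 0.011 + 0.086 = 0.121.
For Cobb-Douglas, s_gold equals capital's share: s_gold = 0.27.
Setting f'(k) = n+g+δ gives 0.27·k^(0.27−1) = 0.121, hence k_gold = (0.27/0.121)^(1/0.73) ≈ 3.0026.
y_gold = 3.0026^0.27 ≈ 1.3456; c_gold = (1−0.27)·y_gold ≈ 0.9823.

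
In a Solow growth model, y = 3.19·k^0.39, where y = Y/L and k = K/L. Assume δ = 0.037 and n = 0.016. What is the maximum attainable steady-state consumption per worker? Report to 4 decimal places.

Break-even investment rate: n + δ = 0.016 + 0.037 = 0.053.
At the golden rule the marginal product of capital equals n+δ: 0.39·3.19·k^(0.39−1) = 0.053. Solving, k_gold = (0.39·3.19/0.053)^(1/0.61) ≈ 176.5434.
y_gold = 3.19·176.5434^0.39 ≈ 23.9918.
c_gold = y_gold − (n+δ)·k_gold = 23.9918 − 0.053·176.5434 ≈ 14.6350.

c_gold ≈ 14.6350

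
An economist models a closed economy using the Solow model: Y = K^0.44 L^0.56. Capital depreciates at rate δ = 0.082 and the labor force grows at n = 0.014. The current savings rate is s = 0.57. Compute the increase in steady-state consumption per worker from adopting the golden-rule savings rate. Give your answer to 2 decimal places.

n + δ = 0.014 + 0.082 = 0.096.
Current steady state (s = 0.57): k* = (0.57/0.096)^(1/0.56) ≈ 24.0677, y* = 24.0677^0.44 ≈ 4.0535, c* = (1−0.57)·4.0535 ≈ 1.7430.
At the golden rule the marginal product of capital equals n+δ: 0.44·k^(0.44−1) = 0.096. Solving, k_gold = (0.44/0.096)^(1/0.56) ≈ 15.1594.
y_gold = 15.1594^0.44 ≈ 3.3075, c_gold = y_gold − 0.096·k_gold ≈ 1.8522.
Gain: Δc = 1.8522 − 1.7430 ≈ 0.1092.

Δc ≈ 0.11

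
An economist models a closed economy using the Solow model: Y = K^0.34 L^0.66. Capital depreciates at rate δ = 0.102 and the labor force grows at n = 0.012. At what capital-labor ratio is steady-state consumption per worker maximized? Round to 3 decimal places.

Capital per worker breaks even when investment replaces (n + δ)·k; here n + δ = 0.114.
Maximizing c = f(k) − (n+δ)·k gives f'(k) = n+δ, i.e. 0.34·k^(0.34−1) = 0.114, so k_gold = (0.34/0.114)^(1/0.66) ≈ 5.2366.

k_gold ≈ 5.237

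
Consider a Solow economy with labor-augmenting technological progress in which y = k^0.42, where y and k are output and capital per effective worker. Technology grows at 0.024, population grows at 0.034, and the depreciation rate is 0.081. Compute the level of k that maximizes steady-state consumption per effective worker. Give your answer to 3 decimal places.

k_gold ≈ 6.730

Capital per effective worker breaks even when investment replaces (n + g + δ)·k; here n + g + δ = 0.139.
Setting f'(k) = n+g+δ gives 0.42·k^(0.42−1) = 0.139, hence k_gold = (0.42/0.139)^(1/0.58) ≈ 6.7296.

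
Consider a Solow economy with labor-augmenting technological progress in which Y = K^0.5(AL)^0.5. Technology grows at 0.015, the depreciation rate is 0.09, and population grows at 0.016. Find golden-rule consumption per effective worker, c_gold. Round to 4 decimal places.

c_gold ≈ 2.0661

The effective depreciation rate is n + g + δ = 0.016 + 0.015 + 0.09 = 0.121.
Maximizing c = f(k) − (n+g+δ)·k gives f'(k) = n+g+δ, i.e. 0.5·k^(0.5−1) = 0.121, so k_gold = (0.5/0.121)^(1/0.5) ≈ 17.0753.
y_gold = 17.0753^0.5 ≈ 4.1322.
c_gold = y_gold − (n+g+δ)·k_gold = 4.1322 − 0.121·17.0753 ≈ 2.0661.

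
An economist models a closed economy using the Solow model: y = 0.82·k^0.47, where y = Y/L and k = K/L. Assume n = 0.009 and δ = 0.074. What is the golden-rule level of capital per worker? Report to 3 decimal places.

The effective depreciation rate is n + δ = 0.009 + 0.074 = 0.083.
Setting f'(k) = n+δ gives 0.47·0.82·k^(0.47−1) = 0.083, hence k_gold = (0.47·0.82/0.083)^(1/0.53) ≈ 18.1208.

k_gold ≈ 18.121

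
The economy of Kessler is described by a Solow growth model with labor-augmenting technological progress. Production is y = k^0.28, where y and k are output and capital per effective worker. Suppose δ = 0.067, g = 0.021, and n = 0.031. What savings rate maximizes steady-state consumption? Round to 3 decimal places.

The effective depreciation rate is n + g + δ = 0.031 + 0.021 + 0.067 = 0.119.
At the golden rule MPK = n+g+δ, and in any Cobb-Douglas steady state s = (n+g+δ)·k/y = MPK·k/y = capital's share 0.28.

s_gold = 0.280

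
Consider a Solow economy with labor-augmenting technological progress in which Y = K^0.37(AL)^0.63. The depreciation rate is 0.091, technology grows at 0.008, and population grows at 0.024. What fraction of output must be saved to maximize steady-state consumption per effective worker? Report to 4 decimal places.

s_gold = 0.3700

Break-even investment rate: n + g + δ = 0.024 + 0.008 + 0.091 = 0.123.
At the golden rule MPK = n+g+δ, and in any Cobb-Douglas steady state s = (n+g+δ)·k/y = MPK·k/y = capital's share 0.37.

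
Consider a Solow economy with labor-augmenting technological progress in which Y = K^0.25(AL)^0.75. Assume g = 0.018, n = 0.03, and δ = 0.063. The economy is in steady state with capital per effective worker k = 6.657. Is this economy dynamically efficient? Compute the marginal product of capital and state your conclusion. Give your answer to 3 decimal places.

Break-even investment rate: n + g + δ = 0.03 + 0.018 + 0.063 = 0.111.
MPK = 0.25·k^(0.25−1) = 0.25·6.657^(-0.75) ≈ 0.0603.
MPK < 0.111, so the economy is dynamically inefficient (over-saving).

dynamically inefficient; MPK ≈ 0.060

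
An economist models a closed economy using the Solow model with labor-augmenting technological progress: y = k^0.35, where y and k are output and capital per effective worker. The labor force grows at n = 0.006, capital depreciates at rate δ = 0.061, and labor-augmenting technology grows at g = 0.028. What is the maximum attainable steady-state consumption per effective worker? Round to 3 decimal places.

c_gold ≈ 1.312

Capital per effective worker breaks even when investment replaces (n + g + δ)·k; here n + g + δ = 0.095.
At the golden rule the marginal product of capital equals n+g+δ: 0.35·k^(0.35−1) = 0.095. Solving, k_gold = (0.35/0.095)^(1/0.65) ≈ 7.4353.
y_gold = 7.4353^0.35 ≈ 2.0182.
c_gold = y_gold − (n+g+δ)·k_gold = 2.0182 − 0.095·7.4353 ≈ 1.3118.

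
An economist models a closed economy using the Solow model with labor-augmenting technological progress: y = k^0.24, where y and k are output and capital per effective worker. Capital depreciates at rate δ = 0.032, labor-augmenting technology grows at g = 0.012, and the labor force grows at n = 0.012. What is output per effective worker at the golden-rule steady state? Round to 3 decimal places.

y_gold ≈ 1.583

Break-even investment rate: n + g + δ = 0.012 + 0.012 + 0.032 = 0.056.
Setting f'(k) = n+g+δ gives 0.24·k^(0.24−1) = 0.056, hence k_gold = (0.24/0.056)^(1/0.76) ≈ 6.7859.
Output: y_gold = k_gold^0.24 = 6.7859^0.24 ≈ 1.5834.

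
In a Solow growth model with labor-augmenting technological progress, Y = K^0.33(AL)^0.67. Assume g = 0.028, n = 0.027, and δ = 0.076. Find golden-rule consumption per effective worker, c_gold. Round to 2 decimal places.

Capital per effective worker breaks even when investment replaces (n + g + δ)·k; here n + g + δ = 0.131.
Maximizing c = f(k) − (n+g+δ)·k gives f'(k) = n+g+δ, i.e. 0.33·k^(0.33−1) = 0.131, so k_gold = (0.33/0.131)^(1/0.67) ≈ 3.9707.
y_gold = 3.9707^0.33 ≈ 1.5763.
c_gold = y_gold − (n+g+δ)·k_gold = 1.5763 − 0.131·3.9707 ≈ 1.0561.

c_gold ≈ 1.06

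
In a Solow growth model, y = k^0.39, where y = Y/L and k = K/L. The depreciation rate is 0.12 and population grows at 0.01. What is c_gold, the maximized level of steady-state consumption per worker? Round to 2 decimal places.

n + δ = 0.01 + 0.12 = 0.13.
Setting f'(k) = n+δ gives 0.39·k^(0.39−1) = 0.13, hence k_gold = (0.39/0.13)^(1/0.61) ≈ 6.0557.
y_gold = 6.0557^0.39 ≈ 2.0186.
c_gold = y_gold − (n+δ)·k_gold = 2.0186 − 0.13·6.0557 ≈ 1.2313.

c_gold ≈ 1.23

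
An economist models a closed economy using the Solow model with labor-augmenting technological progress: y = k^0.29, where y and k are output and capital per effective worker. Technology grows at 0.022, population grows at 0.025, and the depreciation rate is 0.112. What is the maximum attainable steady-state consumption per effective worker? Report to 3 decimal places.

The effective depreciation rate is n + g + δ = 0.025 + 0.022 + 0.112 = 0.159.
At the golden rule the marginal product of capital equals n+g+δ: 0.29·k^(0.29−1) = 0.159. Solving, k_gold = (0.29/0.159)^(1/0.71) ≈ 2.3313.
y_gold = 2.3313^0.29 ≈ 1.2782.
c_gold = y_gold − (n+g+δ)·k_gold = 1.2782 − 0.159·2.3313 ≈ 0.9075.

c_gold ≈ 0.908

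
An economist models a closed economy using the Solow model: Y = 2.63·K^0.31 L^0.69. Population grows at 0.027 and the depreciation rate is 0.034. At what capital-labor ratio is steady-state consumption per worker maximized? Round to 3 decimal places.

k_gold ≈ 42.842

Capital per worker breaks even when investment replaces (n + δ)·k; here n + δ = 0.061.
Maximizing c = f(k) − (n+δ)·k gives f'(k) = n+δ, i.e. 0.31·2.63·k^(0.31−1) = 0.061, so k_gold = (0.31·2.63/0.061)^(1/0.69) ≈ 42.8416.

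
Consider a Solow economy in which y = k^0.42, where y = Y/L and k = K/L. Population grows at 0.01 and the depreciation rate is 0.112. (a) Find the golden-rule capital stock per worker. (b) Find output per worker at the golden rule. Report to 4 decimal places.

The effective depreciation rate is n + δ = 0.01 + 0.112 = 0.122.
Golden rule sets MPK = n+δ: 0.42·k^(0.42−1) = 0.122, so k_gold = (0.42/0.122)^(1/0.58) ≈ 8.4270.
y_gold = 8.4270^0.42 ≈ 2.4478.

(a) k_gold ≈ 8.4270; (b) y_gold ≈ 2.4478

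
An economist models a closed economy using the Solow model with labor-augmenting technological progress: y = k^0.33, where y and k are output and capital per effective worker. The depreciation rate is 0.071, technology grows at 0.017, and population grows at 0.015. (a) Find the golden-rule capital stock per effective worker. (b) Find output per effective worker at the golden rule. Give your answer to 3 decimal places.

(a) k_gold ≈ 5.685; (b) y_gold ≈ 1.774

Capital per effective worker breaks even when investment replaces (n + g + δ)·k; here n + g + δ = 0.103.
At the golden rule the marginal product of capital equals n+g+δ: 0.33·k^(0.33−1) = 0.103. Solving, k_gold = (0.33/0.103)^(1/0.67) ≈ 5.6851.
y_gold = 5.6851^0.33 ≈ 1.7745.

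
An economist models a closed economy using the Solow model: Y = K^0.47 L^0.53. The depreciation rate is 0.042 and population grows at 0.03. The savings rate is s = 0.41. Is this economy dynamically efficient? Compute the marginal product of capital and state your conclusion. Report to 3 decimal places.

dynamically efficient; MPK ≈ 0.083

The effective depreciation rate is n + δ = 0.03 + 0.042 = 0.072.
Steady-state k*: s·k^0.47 = 0.072·k gives k* = (0.41/0.072)^(1/0.53) ≈ 26.6305.
MPK = 0.47·26.6305^(-0.53) ≈ 0.0825.
MPK > n+δ = 0.072, so the economy is dynamically efficient (under-saving).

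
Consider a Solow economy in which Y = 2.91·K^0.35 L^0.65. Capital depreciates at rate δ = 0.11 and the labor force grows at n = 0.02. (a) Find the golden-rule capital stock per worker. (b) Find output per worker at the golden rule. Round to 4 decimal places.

(a) k_gold ≈ 23.7362; (b) y_gold ≈ 8.8163

Capital per worker breaks even when investment replaces (n + δ)·k; here n + δ = 0.13.
Maximizing c = f(k) − (n+δ)·k gives f'(k) = n+δ, i.e. 0.35·2.91·k^(0.35−1) = 0.13, so k_gold = (0.35·2.91/0.13)^(1/0.65) ≈ 23.7362.
y_gold = 2.91·23.7362^0.35 ≈ 8.8163.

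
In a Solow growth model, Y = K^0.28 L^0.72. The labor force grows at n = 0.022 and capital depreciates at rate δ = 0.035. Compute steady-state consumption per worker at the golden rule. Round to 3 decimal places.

c_gold ≈ 1.337

n + δ = 0.022 + 0.035 = 0.057.
Golden rule sets MPK = n+δ: 0.28·k^(0.28−1) = 0.057, so k_gold = (0.28/0.057)^(1/0.72) ≈ 9.1225.
y_gold = 9.1225^0.28 ≈ 1.8571.
c_gold = y_gold − (n+δ)·k_gold = 1.8571 − 0.057·9.1225 ≈ 1.3371.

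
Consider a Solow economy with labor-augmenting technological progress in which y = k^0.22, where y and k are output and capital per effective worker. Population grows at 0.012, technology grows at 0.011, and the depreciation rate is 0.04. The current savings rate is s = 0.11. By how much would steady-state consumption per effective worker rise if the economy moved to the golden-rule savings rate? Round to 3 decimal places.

Δc ≈ 0.068

The effective depreciation rate is n + g + δ = 0.012 + 0.011 + 0.04 = 0.063.
Current steady state (s = 0.11): k* = (0.11/0.063)^(1/0.78) ≈ 2.0433, y* = 2.0433^0.22 ≈ 1.1702, c* = (1−0.11)·1.1702 ≈ 1.0415.
At the golden rule the marginal product of capital equals n+g+δ: 0.22·k^(0.22−1) = 0.063. Solving, k_gold = (0.22/0.063)^(1/0.78) ≈ 4.9689.
y_gold = 4.9689^0.22 ≈ 1.4229, c_gold = y_gold − 0.063·k_gold ≈ 1.1099.
Gain: Δc = 1.1099 − 1.0415 ≈ 0.0684.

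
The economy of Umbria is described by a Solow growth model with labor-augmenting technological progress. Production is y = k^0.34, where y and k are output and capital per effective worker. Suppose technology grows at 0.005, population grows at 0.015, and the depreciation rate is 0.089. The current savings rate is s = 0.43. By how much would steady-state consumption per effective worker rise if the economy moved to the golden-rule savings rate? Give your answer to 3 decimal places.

Δc ≈ 0.030

Capital per effective worker breaks even when investment replaces (n + g + δ)·k; here n + g + δ = 0.109.
Current steady state (s = 0.43): k* = (0.43/0.109)^(1/0.66) ≈ 8.0001, y* = 8.0001^0.34 ≈ 2.0279, c* = (1−0.43)·2.0279 ≈ 1.1559.
Maximizing c = f(k) − (n+g+δ)·k gives f'(k) = n+g+δ, i.e. 0.34·k^(0.34−1) = 0.109, so k_gold = (0.34/0.109)^(1/0.66) ≈ 5.6049.
y_gold = 5.6049^0.34 ≈ 1.7969, c_gold = y_gold − 0.109·k_gold ≈ 1.1859.
Gain: Δc = 1.1859 − 1.1559 ≈ 0.0300.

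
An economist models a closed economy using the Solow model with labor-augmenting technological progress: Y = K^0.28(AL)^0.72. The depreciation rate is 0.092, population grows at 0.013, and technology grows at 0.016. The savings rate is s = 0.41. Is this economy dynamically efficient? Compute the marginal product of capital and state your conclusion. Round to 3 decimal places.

dynamically inefficient; MPK ≈ 0.083

The effective depreciation rate is n + g + δ = 0.013 + 0.016 + 0.092 = 0.121.
Steady-state k*: s·k^0.28 = 0.121·k gives k* = (0.41/0.121)^(1/0.72) ≈ 5.4464.
MPK = 0.28·5.4464^(-0.72) ≈ 0.0826.
MPK < n+g+δ = 0.121, so the economy is dynamically inefficient (over-saving).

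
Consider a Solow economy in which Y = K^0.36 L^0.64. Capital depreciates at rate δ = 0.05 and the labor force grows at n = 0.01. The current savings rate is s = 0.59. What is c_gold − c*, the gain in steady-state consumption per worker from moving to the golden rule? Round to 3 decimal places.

Δc ≈ 0.270

Break-even investment rate: n + δ = 0.01 + 0.05 = 0.06.
Current steady state (s = 0.59): k* = (0.59/0.06)^(1/0.64) ≈ 35.5709, y* = 35.5709^0.36 ≈ 3.6174, c* = (1−0.59)·3.6174 ≈ 1.4831.
Maximizing c = f(k) − (n+δ)·k gives f'(k) = n+δ, i.e. 0.36·k^(0.36−1) = 0.06, so k_gold = (0.36/0.06)^(1/0.64) ≈ 16.4385.
y_gold = 16.4385^0.36 ≈ 2.7397, c_gold = y_gold − 0.06·k_gold ≈ 1.7534.
Gain: Δc = 1.7534 − 1.4831 ≈ 0.2703.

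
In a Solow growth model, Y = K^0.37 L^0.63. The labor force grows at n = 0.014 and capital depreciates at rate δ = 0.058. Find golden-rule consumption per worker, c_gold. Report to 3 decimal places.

n + δ = 0.014 + 0.058 = 0.072.
Setting f'(k) = n+δ gives 0.37·k^(0.37−1) = 0.072, hence k_gold = (0.37/0.072)^(1/0.63) ≈ 13.4389.
y_gold = 13.4389^0.37 ≈ 2.6151.
c_gold = y_gold − (n+δ)·k_gold = 2.6151 − 0.072·13.4389 ≈ 1.6475.

c_gold ≈ 1.648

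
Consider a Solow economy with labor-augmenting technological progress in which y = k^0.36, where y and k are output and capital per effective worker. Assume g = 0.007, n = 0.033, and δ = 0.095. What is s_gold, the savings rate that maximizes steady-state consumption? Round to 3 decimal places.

Capital per effective worker breaks even when investment replaces (n + g + δ)·k; here n + g + δ = 0.135.
At the golden rule MPK = n+g+δ, and in any Cobb-Douglas steady state s = (n+g+δ)·k/y = MPK·k/y = capital's share 0.36.

s_gold = 0.360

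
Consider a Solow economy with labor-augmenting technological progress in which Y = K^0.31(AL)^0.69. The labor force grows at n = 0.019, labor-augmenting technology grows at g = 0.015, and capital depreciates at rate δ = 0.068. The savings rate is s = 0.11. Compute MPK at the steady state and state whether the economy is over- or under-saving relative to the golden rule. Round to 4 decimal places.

under-saving; MPK ≈ 0.2875

The effective depreciation rate is n + g + δ = 0.019 + 0.015 + 0.068 = 0.102.
Steady-state k*: s·k^0.31 = 0.102·k gives k* = (0.11/0.102)^(1/0.69) ≈ 1.1156.
MPK = 0.31·1.1156^(-0.69) ≈ 0.2875.
MPK > n+g+δ = 0.102, so the economy is dynamically efficient (under-saving).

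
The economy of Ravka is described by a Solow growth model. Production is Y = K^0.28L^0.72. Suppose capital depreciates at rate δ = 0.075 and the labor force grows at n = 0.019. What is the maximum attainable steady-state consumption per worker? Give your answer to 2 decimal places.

Break-even investment rate: n + δ = 0.019 + 0.075 = 0.094.
Setting f'(k) = n+δ gives 0.28·k^(0.28−1) = 0.094, hence k_gold = (0.28/0.094)^(1/0.72) ≈ 4.5538.
y_gold = 4.5538^0.28 ≈ 1.5288.
c_gold = y_gold − (n+δ)·k_gold = 1.5288 − 0.094·4.5538 ≈ 1.1007.

c_gold ≈ 1.10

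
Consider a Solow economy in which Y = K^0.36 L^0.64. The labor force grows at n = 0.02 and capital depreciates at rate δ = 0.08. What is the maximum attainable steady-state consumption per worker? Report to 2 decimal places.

c_gold ≈ 1.32

n + δ = 0.02 + 0.08 = 0.1.
Setting f'(k) = n+δ gives 0.36·k^(0.36−1) = 0.1, hence k_gold = (0.36/0.1)^(1/0.64) ≈ 7.3998.
y_gold = 7.3998^0.36 ≈ 2.0555.
c_gold = y_gold − (n+δ)·k_gold = 2.0555 − 0.1·7.3998 ≈ 1.3155.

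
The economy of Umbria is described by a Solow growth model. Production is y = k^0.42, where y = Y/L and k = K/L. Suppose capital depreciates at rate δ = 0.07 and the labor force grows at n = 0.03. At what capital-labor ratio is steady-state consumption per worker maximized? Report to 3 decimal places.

Break-even investment rate: n + δ = 0.03 + 0.07 = 0.1.
Maximizing c = f(k) − (n+δ)·k gives f'(k) = n+δ, i.e. 0.42·k^(0.42−1) = 0.1, so k_gold = (0.42/0.1)^(1/0.58) ≈ 11.8732.

k_gold ≈ 11.873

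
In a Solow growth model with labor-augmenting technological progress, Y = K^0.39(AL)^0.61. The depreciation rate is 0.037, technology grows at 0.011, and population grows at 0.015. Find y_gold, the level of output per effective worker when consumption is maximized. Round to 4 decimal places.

Capital per effective worker breaks even when investment replaces (n + g + δ)·k; here n + g + δ = 0.063.
Setting f'(k) = n+g+δ gives 0.39·k^(0.39−1) = 0.063, hence k_gold = (0.39/0.063)^(1/0.61) ≈ 19.8568.
Output: y_gold = k_gold^0.39 = 19.8568^0.39 ≈ 3.2076.

y_gold ≈ 3.2076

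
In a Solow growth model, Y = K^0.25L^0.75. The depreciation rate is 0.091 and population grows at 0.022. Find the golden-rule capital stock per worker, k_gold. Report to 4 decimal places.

n + δ = 0.022 + 0.091 = 0.113.
Golden rule sets MPK = n+δ: 0.25·k^(0.25−1) = 0.113, so k_gold = (0.25/0.113)^(1/0.75) ≈ 2.8828.

k_gold ≈ 2.8828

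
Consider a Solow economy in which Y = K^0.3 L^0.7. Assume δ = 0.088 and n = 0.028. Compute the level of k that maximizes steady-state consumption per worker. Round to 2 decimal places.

Break-even investment rate: n + δ = 0.028 + 0.088 = 0.116.
Setting f'(k) = n+δ gives 0.3·k^(0.3−1) = 0.116, hence k_gold = (0.3/0.116)^(1/0.7) ≈ 3.8861.

k_gold ≈ 3.89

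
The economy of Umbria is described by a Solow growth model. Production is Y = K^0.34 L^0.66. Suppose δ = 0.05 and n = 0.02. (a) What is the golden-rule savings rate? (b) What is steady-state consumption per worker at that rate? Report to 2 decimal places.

(a) s_gold = 0.34; (b) c_gold ≈ 1.49

Capital per worker breaks even when investment replaces (n + δ)·k; here n + δ = 0.07.
For Cobb-Douglas, s_gold equals capital's share: s_gold = 0.34.
Setting f'(k) = n+δ gives 0.34·k^(0.34−1) = 0.07, hence k_gold = (0.34/0.07)^(1/0.66) ≈ 10.9641.
y_gold = 10.9641^0.34 ≈ 2.2573; c_gold = (1−0.34)·y_gold ≈ 1.4898.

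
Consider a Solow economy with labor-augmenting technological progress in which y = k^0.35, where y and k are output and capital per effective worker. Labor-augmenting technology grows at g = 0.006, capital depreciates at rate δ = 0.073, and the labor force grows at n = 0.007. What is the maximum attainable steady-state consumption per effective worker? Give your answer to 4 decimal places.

c_gold ≈ 1.3840

Capital per effective worker breaks even when investment replaces (n + g + δ)·k; here n + g + δ = 0.086.
Maximizing c = f(k) − (n+g+δ)·k gives f'(k) = n+g+δ, i.e. 0.35·k^(0.35−1) = 0.086, so k_gold = (0.35/0.086)^(1/0.65) ≈ 8.6656.
y_gold = 8.6656^0.35 ≈ 2.1293.
c_gold = y_gold − (n+g+δ)·k_gold = 2.1293 − 0.086·8.6656 ≈ 1.3840.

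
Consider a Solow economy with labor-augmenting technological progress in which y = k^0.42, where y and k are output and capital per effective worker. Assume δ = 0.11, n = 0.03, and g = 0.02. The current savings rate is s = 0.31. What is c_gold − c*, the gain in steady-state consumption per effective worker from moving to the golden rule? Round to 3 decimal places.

Δc ≈ 0.053

The effective depreciation rate is n + g + δ = 0.03 + 0.02 + 0.11 = 0.16.
Current steady state (s = 0.31): k* = (0.31/0.16)^(1/0.58) ≈ 3.1278, y* = 3.1278^0.42 ≈ 1.6144, c* = (1−0.31)·1.6144 ≈ 1.1139.
Setting f'(k) = n+g+δ gives 0.42·k^(0.42−1) = 0.16, hence k_gold = (0.42/0.16)^(1/0.58) ≈ 5.2800.
y_gold = 5.2800^0.42 ≈ 2.0114, c_gold = y_gold − 0.16·k_gold ≈ 1.1666.
Gain: Δc = 1.1666 − 1.1139 ≈ 0.0527.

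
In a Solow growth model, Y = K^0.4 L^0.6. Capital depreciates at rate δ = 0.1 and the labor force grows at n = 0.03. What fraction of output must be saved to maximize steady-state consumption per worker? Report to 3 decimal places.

s_gold = 0.400

The effective depreciation rate is n + δ = 0.03 + 0.1 = 0.13.
At the golden rule MPK = n+δ, and in any Cobb-Douglas steady state s = (n+δ)·k/y = MPK·k/y = capital's share 0.4.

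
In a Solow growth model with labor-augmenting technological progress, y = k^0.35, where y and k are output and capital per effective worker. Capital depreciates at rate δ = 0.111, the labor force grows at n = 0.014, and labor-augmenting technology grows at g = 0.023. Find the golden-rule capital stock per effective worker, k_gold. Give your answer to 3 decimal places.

k_gold ≈ 3.759

Capital per effective worker breaks even when investment replaces (n + g + δ)·k; here n + g + δ = 0.148.
At the golden rule the marginal product of capital equals n+g+δ: 0.35·k^(0.35−1) = 0.148. Solving, k_gold = (0.35/0.148)^(1/0.65) ≈ 3.7591.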